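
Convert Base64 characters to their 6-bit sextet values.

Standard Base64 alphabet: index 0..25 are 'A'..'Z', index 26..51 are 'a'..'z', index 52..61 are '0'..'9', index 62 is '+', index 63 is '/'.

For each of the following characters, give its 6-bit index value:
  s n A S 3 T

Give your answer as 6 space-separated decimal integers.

's': a..z range, 26 + ord('s') − ord('a') = 44
'n': a..z range, 26 + ord('n') − ord('a') = 39
'A': A..Z range, ord('A') − ord('A') = 0
'S': A..Z range, ord('S') − ord('A') = 18
'3': 0..9 range, 52 + ord('3') − ord('0') = 55
'T': A..Z range, ord('T') − ord('A') = 19

Answer: 44 39 0 18 55 19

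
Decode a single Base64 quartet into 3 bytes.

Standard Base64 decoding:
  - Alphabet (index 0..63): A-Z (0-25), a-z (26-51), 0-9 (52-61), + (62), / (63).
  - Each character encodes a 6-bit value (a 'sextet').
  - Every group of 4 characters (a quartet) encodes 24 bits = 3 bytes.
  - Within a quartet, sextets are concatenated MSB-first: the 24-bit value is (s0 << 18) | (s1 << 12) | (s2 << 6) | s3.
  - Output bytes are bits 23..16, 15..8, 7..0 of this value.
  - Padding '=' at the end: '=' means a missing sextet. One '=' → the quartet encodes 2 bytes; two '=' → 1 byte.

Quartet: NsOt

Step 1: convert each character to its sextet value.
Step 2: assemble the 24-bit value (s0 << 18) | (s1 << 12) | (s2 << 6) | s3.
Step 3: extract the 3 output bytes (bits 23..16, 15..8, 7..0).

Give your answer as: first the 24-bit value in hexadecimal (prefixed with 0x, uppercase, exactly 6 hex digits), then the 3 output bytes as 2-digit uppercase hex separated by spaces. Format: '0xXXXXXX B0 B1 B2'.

Sextets: N=13, s=44, O=14, t=45
24-bit: (13<<18) | (44<<12) | (14<<6) | 45
      = 0x340000 | 0x02C000 | 0x000380 | 0x00002D
      = 0x36C3AD
Bytes: (v>>16)&0xFF=36, (v>>8)&0xFF=C3, v&0xFF=AD

Answer: 0x36C3AD 36 C3 AD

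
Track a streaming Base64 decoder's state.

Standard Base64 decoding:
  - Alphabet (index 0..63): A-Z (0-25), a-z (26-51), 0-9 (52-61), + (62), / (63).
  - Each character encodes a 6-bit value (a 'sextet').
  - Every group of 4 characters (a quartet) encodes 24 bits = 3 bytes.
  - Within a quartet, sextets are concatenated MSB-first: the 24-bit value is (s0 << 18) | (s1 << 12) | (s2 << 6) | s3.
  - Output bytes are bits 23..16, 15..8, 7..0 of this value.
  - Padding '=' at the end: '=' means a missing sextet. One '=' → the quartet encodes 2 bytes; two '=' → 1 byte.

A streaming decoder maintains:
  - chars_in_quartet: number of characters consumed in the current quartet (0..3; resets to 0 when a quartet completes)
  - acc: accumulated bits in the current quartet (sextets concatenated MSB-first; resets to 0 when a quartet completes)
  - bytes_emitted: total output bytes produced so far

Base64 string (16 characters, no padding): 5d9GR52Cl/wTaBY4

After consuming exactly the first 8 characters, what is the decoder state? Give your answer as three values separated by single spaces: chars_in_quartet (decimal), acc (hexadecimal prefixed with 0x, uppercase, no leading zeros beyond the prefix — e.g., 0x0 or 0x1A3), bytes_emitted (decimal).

Answer: 0 0x0 6

Derivation:
After char 0 ('5'=57): chars_in_quartet=1 acc=0x39 bytes_emitted=0
After char 1 ('d'=29): chars_in_quartet=2 acc=0xE5D bytes_emitted=0
After char 2 ('9'=61): chars_in_quartet=3 acc=0x3977D bytes_emitted=0
After char 3 ('G'=6): chars_in_quartet=4 acc=0xE5DF46 -> emit E5 DF 46, reset; bytes_emitted=3
After char 4 ('R'=17): chars_in_quartet=1 acc=0x11 bytes_emitted=3
After char 5 ('5'=57): chars_in_quartet=2 acc=0x479 bytes_emitted=3
After char 6 ('2'=54): chars_in_quartet=3 acc=0x11E76 bytes_emitted=3
After char 7 ('C'=2): chars_in_quartet=4 acc=0x479D82 -> emit 47 9D 82, reset; bytes_emitted=6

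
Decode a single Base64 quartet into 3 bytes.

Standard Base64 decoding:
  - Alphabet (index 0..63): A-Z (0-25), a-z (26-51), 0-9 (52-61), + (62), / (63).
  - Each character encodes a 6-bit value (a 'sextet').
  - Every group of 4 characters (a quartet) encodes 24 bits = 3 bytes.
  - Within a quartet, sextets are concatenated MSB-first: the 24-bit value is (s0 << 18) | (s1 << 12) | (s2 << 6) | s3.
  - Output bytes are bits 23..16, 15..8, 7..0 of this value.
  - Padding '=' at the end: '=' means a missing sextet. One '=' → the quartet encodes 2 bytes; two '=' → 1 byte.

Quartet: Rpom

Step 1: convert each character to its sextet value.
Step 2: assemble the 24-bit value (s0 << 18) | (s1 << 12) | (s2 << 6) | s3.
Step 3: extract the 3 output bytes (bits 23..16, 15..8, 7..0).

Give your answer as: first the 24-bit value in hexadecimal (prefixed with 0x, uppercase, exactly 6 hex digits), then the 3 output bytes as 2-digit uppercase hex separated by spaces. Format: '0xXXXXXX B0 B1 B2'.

Sextets: R=17, p=41, o=40, m=38
24-bit: (17<<18) | (41<<12) | (40<<6) | 38
      = 0x440000 | 0x029000 | 0x000A00 | 0x000026
      = 0x469A26
Bytes: (v>>16)&0xFF=46, (v>>8)&0xFF=9A, v&0xFF=26

Answer: 0x469A26 46 9A 26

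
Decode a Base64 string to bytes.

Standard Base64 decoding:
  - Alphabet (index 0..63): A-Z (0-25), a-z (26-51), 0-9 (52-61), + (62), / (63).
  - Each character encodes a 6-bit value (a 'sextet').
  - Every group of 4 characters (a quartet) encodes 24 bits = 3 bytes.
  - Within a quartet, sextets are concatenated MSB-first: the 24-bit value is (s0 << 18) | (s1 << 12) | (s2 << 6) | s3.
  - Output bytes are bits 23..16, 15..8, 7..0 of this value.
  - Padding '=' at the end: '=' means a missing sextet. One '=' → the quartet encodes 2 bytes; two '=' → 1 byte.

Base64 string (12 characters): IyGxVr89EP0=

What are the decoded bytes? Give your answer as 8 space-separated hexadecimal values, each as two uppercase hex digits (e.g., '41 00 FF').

After char 0 ('I'=8): chars_in_quartet=1 acc=0x8 bytes_emitted=0
After char 1 ('y'=50): chars_in_quartet=2 acc=0x232 bytes_emitted=0
After char 2 ('G'=6): chars_in_quartet=3 acc=0x8C86 bytes_emitted=0
After char 3 ('x'=49): chars_in_quartet=4 acc=0x2321B1 -> emit 23 21 B1, reset; bytes_emitted=3
After char 4 ('V'=21): chars_in_quartet=1 acc=0x15 bytes_emitted=3
After char 5 ('r'=43): chars_in_quartet=2 acc=0x56B bytes_emitted=3
After char 6 ('8'=60): chars_in_quartet=3 acc=0x15AFC bytes_emitted=3
After char 7 ('9'=61): chars_in_quartet=4 acc=0x56BF3D -> emit 56 BF 3D, reset; bytes_emitted=6
After char 8 ('E'=4): chars_in_quartet=1 acc=0x4 bytes_emitted=6
After char 9 ('P'=15): chars_in_quartet=2 acc=0x10F bytes_emitted=6
After char 10 ('0'=52): chars_in_quartet=3 acc=0x43F4 bytes_emitted=6
Padding '=': partial quartet acc=0x43F4 -> emit 10 FD; bytes_emitted=8

Answer: 23 21 B1 56 BF 3D 10 FD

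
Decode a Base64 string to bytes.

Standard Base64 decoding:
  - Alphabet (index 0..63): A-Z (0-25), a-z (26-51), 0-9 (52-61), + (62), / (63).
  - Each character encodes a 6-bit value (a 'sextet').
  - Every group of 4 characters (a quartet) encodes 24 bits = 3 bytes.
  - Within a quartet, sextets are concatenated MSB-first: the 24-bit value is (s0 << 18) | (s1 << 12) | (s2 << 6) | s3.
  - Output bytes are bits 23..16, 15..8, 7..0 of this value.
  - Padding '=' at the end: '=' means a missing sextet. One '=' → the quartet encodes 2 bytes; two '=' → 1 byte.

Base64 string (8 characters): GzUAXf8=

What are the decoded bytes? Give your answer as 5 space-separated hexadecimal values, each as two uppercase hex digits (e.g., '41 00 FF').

Answer: 1B 35 00 5D FF

Derivation:
After char 0 ('G'=6): chars_in_quartet=1 acc=0x6 bytes_emitted=0
After char 1 ('z'=51): chars_in_quartet=2 acc=0x1B3 bytes_emitted=0
After char 2 ('U'=20): chars_in_quartet=3 acc=0x6CD4 bytes_emitted=0
After char 3 ('A'=0): chars_in_quartet=4 acc=0x1B3500 -> emit 1B 35 00, reset; bytes_emitted=3
After char 4 ('X'=23): chars_in_quartet=1 acc=0x17 bytes_emitted=3
After char 5 ('f'=31): chars_in_quartet=2 acc=0x5DF bytes_emitted=3
After char 6 ('8'=60): chars_in_quartet=3 acc=0x177FC bytes_emitted=3
Padding '=': partial quartet acc=0x177FC -> emit 5D FF; bytes_emitted=5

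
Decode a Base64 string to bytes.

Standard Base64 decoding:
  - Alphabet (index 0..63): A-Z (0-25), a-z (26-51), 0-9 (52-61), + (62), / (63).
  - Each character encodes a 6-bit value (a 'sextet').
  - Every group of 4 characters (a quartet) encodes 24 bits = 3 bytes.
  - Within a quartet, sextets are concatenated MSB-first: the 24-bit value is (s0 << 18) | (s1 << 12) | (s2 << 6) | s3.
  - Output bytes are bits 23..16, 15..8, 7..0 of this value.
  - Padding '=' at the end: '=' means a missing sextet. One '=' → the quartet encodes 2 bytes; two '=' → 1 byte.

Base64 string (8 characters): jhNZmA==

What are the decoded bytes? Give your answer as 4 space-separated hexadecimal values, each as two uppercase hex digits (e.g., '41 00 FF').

Answer: 8E 13 59 98

Derivation:
After char 0 ('j'=35): chars_in_quartet=1 acc=0x23 bytes_emitted=0
After char 1 ('h'=33): chars_in_quartet=2 acc=0x8E1 bytes_emitted=0
After char 2 ('N'=13): chars_in_quartet=3 acc=0x2384D bytes_emitted=0
After char 3 ('Z'=25): chars_in_quartet=4 acc=0x8E1359 -> emit 8E 13 59, reset; bytes_emitted=3
After char 4 ('m'=38): chars_in_quartet=1 acc=0x26 bytes_emitted=3
After char 5 ('A'=0): chars_in_quartet=2 acc=0x980 bytes_emitted=3
Padding '==': partial quartet acc=0x980 -> emit 98; bytes_emitted=4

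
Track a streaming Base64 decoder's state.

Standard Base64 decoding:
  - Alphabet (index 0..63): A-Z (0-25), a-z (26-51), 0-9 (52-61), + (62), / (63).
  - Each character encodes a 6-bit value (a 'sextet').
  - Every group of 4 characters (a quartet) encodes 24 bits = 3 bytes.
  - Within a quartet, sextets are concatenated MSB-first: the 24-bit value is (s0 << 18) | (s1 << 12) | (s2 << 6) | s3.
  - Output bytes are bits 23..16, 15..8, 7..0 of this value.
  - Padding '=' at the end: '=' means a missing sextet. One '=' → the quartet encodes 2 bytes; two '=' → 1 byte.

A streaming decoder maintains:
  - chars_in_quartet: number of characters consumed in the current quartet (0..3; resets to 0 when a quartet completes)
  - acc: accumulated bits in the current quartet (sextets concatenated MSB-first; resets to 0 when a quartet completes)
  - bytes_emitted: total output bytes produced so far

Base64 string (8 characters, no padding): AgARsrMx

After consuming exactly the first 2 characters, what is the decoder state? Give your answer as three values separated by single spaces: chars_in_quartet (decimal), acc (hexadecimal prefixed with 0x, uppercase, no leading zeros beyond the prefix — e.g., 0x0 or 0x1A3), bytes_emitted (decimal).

Answer: 2 0x20 0

Derivation:
After char 0 ('A'=0): chars_in_quartet=1 acc=0x0 bytes_emitted=0
After char 1 ('g'=32): chars_in_quartet=2 acc=0x20 bytes_emitted=0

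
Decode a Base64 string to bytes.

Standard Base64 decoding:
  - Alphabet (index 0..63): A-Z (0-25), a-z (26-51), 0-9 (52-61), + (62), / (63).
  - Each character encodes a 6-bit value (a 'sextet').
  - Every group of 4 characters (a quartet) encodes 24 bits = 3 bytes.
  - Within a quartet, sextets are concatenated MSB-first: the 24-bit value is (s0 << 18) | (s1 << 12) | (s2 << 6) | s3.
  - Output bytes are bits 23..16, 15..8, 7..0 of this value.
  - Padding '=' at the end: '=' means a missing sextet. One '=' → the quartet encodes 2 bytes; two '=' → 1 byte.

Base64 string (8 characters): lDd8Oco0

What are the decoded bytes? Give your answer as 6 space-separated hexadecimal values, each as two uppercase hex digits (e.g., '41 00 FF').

Answer: 94 37 7C 39 CA 34

Derivation:
After char 0 ('l'=37): chars_in_quartet=1 acc=0x25 bytes_emitted=0
After char 1 ('D'=3): chars_in_quartet=2 acc=0x943 bytes_emitted=0
After char 2 ('d'=29): chars_in_quartet=3 acc=0x250DD bytes_emitted=0
After char 3 ('8'=60): chars_in_quartet=4 acc=0x94377C -> emit 94 37 7C, reset; bytes_emitted=3
After char 4 ('O'=14): chars_in_quartet=1 acc=0xE bytes_emitted=3
After char 5 ('c'=28): chars_in_quartet=2 acc=0x39C bytes_emitted=3
After char 6 ('o'=40): chars_in_quartet=3 acc=0xE728 bytes_emitted=3
After char 7 ('0'=52): chars_in_quartet=4 acc=0x39CA34 -> emit 39 CA 34, reset; bytes_emitted=6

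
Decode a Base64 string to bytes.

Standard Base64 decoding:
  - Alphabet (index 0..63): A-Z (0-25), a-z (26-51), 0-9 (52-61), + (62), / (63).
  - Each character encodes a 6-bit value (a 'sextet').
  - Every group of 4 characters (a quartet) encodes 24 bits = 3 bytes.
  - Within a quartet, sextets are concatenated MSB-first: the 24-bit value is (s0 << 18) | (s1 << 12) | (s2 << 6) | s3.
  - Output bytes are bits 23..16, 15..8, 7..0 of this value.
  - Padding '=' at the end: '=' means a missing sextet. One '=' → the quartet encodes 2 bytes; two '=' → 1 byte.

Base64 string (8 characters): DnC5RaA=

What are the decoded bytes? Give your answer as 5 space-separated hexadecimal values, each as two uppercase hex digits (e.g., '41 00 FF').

Answer: 0E 70 B9 45 A0

Derivation:
After char 0 ('D'=3): chars_in_quartet=1 acc=0x3 bytes_emitted=0
After char 1 ('n'=39): chars_in_quartet=2 acc=0xE7 bytes_emitted=0
After char 2 ('C'=2): chars_in_quartet=3 acc=0x39C2 bytes_emitted=0
After char 3 ('5'=57): chars_in_quartet=4 acc=0xE70B9 -> emit 0E 70 B9, reset; bytes_emitted=3
After char 4 ('R'=17): chars_in_quartet=1 acc=0x11 bytes_emitted=3
After char 5 ('a'=26): chars_in_quartet=2 acc=0x45A bytes_emitted=3
After char 6 ('A'=0): chars_in_quartet=3 acc=0x11680 bytes_emitted=3
Padding '=': partial quartet acc=0x11680 -> emit 45 A0; bytes_emitted=5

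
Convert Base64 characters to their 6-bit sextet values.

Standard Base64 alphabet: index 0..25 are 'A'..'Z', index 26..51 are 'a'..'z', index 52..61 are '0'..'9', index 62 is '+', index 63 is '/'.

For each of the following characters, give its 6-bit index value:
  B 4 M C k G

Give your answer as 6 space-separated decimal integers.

Answer: 1 56 12 2 36 6

Derivation:
'B': A..Z range, ord('B') − ord('A') = 1
'4': 0..9 range, 52 + ord('4') − ord('0') = 56
'M': A..Z range, ord('M') − ord('A') = 12
'C': A..Z range, ord('C') − ord('A') = 2
'k': a..z range, 26 + ord('k') − ord('a') = 36
'G': A..Z range, ord('G') − ord('A') = 6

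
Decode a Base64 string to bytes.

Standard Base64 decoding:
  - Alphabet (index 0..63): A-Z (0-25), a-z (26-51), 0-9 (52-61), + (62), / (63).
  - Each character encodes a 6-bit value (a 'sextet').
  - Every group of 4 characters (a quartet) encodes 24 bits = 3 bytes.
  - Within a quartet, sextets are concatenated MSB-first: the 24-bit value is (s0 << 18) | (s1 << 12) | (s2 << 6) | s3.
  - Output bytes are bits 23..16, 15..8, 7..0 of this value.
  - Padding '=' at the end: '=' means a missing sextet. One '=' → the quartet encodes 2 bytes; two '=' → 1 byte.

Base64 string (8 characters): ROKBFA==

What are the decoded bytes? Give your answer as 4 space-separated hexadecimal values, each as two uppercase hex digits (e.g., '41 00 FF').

Answer: 44 E2 81 14

Derivation:
After char 0 ('R'=17): chars_in_quartet=1 acc=0x11 bytes_emitted=0
After char 1 ('O'=14): chars_in_quartet=2 acc=0x44E bytes_emitted=0
After char 2 ('K'=10): chars_in_quartet=3 acc=0x1138A bytes_emitted=0
After char 3 ('B'=1): chars_in_quartet=4 acc=0x44E281 -> emit 44 E2 81, reset; bytes_emitted=3
After char 4 ('F'=5): chars_in_quartet=1 acc=0x5 bytes_emitted=3
After char 5 ('A'=0): chars_in_quartet=2 acc=0x140 bytes_emitted=3
Padding '==': partial quartet acc=0x140 -> emit 14; bytes_emitted=4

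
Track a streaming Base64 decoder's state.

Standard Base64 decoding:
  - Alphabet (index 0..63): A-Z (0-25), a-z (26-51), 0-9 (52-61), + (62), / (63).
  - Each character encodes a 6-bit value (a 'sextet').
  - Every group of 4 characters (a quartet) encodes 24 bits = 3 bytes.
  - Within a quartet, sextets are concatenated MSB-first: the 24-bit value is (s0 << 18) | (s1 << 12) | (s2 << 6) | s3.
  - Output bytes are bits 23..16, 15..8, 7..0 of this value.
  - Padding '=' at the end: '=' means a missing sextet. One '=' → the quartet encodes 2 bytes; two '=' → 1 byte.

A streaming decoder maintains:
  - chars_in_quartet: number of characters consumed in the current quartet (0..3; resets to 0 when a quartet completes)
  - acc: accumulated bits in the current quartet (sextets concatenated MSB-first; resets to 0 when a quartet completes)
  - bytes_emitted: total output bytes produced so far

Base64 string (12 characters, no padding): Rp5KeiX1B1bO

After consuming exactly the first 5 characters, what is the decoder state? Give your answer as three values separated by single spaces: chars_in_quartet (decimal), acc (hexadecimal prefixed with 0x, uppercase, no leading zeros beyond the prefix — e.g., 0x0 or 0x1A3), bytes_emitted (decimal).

Answer: 1 0x1E 3

Derivation:
After char 0 ('R'=17): chars_in_quartet=1 acc=0x11 bytes_emitted=0
After char 1 ('p'=41): chars_in_quartet=2 acc=0x469 bytes_emitted=0
After char 2 ('5'=57): chars_in_quartet=3 acc=0x11A79 bytes_emitted=0
After char 3 ('K'=10): chars_in_quartet=4 acc=0x469E4A -> emit 46 9E 4A, reset; bytes_emitted=3
After char 4 ('e'=30): chars_in_quartet=1 acc=0x1E bytes_emitted=3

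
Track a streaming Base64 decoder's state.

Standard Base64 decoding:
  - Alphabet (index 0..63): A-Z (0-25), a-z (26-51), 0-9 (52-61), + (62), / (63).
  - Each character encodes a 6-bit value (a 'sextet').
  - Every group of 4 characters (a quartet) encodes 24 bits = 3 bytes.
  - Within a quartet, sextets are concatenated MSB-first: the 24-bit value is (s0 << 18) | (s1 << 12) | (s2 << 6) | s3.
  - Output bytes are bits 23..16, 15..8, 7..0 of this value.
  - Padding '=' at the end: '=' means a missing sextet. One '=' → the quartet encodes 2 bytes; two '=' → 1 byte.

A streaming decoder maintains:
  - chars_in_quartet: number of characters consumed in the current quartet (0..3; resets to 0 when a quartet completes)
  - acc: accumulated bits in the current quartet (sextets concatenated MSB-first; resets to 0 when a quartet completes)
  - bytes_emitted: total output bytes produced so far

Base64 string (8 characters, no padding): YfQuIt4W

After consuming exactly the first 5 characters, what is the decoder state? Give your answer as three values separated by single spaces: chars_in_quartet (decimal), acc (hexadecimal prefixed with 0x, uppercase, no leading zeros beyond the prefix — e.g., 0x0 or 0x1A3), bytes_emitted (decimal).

Answer: 1 0x8 3

Derivation:
After char 0 ('Y'=24): chars_in_quartet=1 acc=0x18 bytes_emitted=0
After char 1 ('f'=31): chars_in_quartet=2 acc=0x61F bytes_emitted=0
After char 2 ('Q'=16): chars_in_quartet=3 acc=0x187D0 bytes_emitted=0
After char 3 ('u'=46): chars_in_quartet=4 acc=0x61F42E -> emit 61 F4 2E, reset; bytes_emitted=3
After char 4 ('I'=8): chars_in_quartet=1 acc=0x8 bytes_emitted=3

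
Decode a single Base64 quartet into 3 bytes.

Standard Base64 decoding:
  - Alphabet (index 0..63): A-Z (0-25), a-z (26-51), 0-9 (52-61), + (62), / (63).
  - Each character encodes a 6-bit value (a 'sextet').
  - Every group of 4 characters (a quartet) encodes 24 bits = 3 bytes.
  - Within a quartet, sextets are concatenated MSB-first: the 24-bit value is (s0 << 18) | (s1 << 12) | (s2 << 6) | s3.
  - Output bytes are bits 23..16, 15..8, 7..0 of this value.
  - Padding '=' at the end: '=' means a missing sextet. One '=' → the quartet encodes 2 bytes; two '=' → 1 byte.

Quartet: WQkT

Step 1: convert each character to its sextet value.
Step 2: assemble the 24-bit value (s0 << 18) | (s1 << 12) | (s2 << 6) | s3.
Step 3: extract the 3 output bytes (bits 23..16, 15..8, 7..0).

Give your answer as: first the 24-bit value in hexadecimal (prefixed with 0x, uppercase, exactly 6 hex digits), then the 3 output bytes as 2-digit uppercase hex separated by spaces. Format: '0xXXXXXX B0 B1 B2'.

Answer: 0x590913 59 09 13

Derivation:
Sextets: W=22, Q=16, k=36, T=19
24-bit: (22<<18) | (16<<12) | (36<<6) | 19
      = 0x580000 | 0x010000 | 0x000900 | 0x000013
      = 0x590913
Bytes: (v>>16)&0xFF=59, (v>>8)&0xFF=09, v&0xFF=13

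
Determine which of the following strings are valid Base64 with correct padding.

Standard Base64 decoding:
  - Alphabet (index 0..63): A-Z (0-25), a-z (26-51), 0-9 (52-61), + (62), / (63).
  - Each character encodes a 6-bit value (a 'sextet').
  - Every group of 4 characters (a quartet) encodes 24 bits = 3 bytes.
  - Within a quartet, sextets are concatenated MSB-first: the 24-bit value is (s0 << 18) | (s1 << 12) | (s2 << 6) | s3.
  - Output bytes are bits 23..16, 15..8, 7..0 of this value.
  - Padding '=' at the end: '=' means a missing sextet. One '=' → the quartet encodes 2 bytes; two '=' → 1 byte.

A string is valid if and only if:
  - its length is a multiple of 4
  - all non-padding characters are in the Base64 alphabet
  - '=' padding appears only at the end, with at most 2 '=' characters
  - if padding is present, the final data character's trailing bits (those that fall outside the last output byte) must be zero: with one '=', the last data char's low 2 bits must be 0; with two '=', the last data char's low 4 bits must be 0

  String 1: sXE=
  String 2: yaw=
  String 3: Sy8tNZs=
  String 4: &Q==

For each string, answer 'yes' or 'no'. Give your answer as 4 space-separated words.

Answer: yes yes yes no

Derivation:
String 1: 'sXE=' → valid
String 2: 'yaw=' → valid
String 3: 'Sy8tNZs=' → valid
String 4: '&Q==' → invalid (bad char(s): ['&'])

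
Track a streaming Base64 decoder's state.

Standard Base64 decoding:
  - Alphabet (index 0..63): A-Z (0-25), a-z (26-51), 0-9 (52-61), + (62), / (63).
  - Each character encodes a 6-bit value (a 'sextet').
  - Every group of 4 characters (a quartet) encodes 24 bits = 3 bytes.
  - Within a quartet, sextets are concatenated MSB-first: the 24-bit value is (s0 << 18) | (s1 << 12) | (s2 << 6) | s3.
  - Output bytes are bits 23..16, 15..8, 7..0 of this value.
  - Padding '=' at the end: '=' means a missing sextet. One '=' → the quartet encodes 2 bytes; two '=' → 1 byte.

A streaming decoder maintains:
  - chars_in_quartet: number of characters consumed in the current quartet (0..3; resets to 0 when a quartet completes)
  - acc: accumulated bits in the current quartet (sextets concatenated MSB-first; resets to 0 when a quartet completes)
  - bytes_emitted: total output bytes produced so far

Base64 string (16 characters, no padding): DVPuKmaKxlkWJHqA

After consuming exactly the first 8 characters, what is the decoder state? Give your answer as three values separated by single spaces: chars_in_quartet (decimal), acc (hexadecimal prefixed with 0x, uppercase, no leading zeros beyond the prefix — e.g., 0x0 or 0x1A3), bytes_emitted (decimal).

After char 0 ('D'=3): chars_in_quartet=1 acc=0x3 bytes_emitted=0
After char 1 ('V'=21): chars_in_quartet=2 acc=0xD5 bytes_emitted=0
After char 2 ('P'=15): chars_in_quartet=3 acc=0x354F bytes_emitted=0
After char 3 ('u'=46): chars_in_quartet=4 acc=0xD53EE -> emit 0D 53 EE, reset; bytes_emitted=3
After char 4 ('K'=10): chars_in_quartet=1 acc=0xA bytes_emitted=3
After char 5 ('m'=38): chars_in_quartet=2 acc=0x2A6 bytes_emitted=3
After char 6 ('a'=26): chars_in_quartet=3 acc=0xA99A bytes_emitted=3
After char 7 ('K'=10): chars_in_quartet=4 acc=0x2A668A -> emit 2A 66 8A, reset; bytes_emitted=6

Answer: 0 0x0 6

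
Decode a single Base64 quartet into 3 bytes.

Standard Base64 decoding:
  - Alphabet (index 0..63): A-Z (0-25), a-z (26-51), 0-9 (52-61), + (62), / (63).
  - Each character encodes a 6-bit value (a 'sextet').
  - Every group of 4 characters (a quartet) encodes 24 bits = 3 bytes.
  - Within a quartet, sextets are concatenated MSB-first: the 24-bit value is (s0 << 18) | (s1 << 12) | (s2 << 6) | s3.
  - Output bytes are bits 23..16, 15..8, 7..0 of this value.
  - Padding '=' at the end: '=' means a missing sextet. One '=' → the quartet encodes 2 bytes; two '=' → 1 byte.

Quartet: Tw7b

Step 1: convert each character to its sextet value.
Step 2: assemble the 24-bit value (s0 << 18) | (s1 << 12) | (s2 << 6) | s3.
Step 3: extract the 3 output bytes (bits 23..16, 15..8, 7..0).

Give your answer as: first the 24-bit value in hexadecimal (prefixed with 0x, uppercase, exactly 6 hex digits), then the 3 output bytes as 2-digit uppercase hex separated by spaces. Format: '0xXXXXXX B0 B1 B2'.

Sextets: T=19, w=48, 7=59, b=27
24-bit: (19<<18) | (48<<12) | (59<<6) | 27
      = 0x4C0000 | 0x030000 | 0x000EC0 | 0x00001B
      = 0x4F0EDB
Bytes: (v>>16)&0xFF=4F, (v>>8)&0xFF=0E, v&0xFF=DB

Answer: 0x4F0EDB 4F 0E DB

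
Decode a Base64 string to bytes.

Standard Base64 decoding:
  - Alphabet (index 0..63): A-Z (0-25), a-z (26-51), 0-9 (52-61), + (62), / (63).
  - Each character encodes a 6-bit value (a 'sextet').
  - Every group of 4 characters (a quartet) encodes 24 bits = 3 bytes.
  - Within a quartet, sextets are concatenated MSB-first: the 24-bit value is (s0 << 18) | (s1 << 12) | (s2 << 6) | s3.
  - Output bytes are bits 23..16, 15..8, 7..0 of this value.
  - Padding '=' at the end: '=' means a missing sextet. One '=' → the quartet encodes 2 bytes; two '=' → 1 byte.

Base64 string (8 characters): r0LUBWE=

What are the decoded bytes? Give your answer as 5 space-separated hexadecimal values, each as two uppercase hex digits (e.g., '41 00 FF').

Answer: AF 42 D4 05 61

Derivation:
After char 0 ('r'=43): chars_in_quartet=1 acc=0x2B bytes_emitted=0
After char 1 ('0'=52): chars_in_quartet=2 acc=0xAF4 bytes_emitted=0
After char 2 ('L'=11): chars_in_quartet=3 acc=0x2BD0B bytes_emitted=0
After char 3 ('U'=20): chars_in_quartet=4 acc=0xAF42D4 -> emit AF 42 D4, reset; bytes_emitted=3
After char 4 ('B'=1): chars_in_quartet=1 acc=0x1 bytes_emitted=3
After char 5 ('W'=22): chars_in_quartet=2 acc=0x56 bytes_emitted=3
After char 6 ('E'=4): chars_in_quartet=3 acc=0x1584 bytes_emitted=3
Padding '=': partial quartet acc=0x1584 -> emit 05 61; bytes_emitted=5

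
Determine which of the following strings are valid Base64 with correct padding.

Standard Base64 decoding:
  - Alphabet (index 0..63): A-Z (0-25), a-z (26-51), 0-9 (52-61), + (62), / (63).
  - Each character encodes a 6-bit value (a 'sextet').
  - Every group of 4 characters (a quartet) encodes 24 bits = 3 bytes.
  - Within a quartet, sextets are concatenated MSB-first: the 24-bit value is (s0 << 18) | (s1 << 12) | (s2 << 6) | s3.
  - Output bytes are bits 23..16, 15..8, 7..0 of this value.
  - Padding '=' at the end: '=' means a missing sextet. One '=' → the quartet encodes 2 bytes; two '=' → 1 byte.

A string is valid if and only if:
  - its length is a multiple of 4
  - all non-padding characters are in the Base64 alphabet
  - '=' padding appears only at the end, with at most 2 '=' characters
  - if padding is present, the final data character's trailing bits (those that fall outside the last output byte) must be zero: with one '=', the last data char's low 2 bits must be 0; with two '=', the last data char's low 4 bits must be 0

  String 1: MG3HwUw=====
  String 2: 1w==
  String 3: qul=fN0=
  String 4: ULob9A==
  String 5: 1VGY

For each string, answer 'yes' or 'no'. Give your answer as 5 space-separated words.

Answer: no yes no yes yes

Derivation:
String 1: 'MG3HwUw=====' → invalid (5 pad chars (max 2))
String 2: '1w==' → valid
String 3: 'qul=fN0=' → invalid (bad char(s): ['=']; '=' in middle)
String 4: 'ULob9A==' → valid
String 5: '1VGY' → valid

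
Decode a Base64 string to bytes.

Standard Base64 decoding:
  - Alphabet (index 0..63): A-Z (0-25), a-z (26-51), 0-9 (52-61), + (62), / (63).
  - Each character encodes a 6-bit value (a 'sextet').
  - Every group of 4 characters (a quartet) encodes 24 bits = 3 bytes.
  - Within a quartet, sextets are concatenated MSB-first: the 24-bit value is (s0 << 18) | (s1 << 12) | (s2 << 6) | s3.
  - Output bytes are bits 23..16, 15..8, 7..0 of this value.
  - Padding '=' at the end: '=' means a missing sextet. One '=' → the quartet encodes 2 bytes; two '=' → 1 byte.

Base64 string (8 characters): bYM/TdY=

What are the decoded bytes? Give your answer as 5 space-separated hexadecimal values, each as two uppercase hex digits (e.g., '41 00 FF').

Answer: 6D 83 3F 4D D6

Derivation:
After char 0 ('b'=27): chars_in_quartet=1 acc=0x1B bytes_emitted=0
After char 1 ('Y'=24): chars_in_quartet=2 acc=0x6D8 bytes_emitted=0
After char 2 ('M'=12): chars_in_quartet=3 acc=0x1B60C bytes_emitted=0
After char 3 ('/'=63): chars_in_quartet=4 acc=0x6D833F -> emit 6D 83 3F, reset; bytes_emitted=3
After char 4 ('T'=19): chars_in_quartet=1 acc=0x13 bytes_emitted=3
After char 5 ('d'=29): chars_in_quartet=2 acc=0x4DD bytes_emitted=3
After char 6 ('Y'=24): chars_in_quartet=3 acc=0x13758 bytes_emitted=3
Padding '=': partial quartet acc=0x13758 -> emit 4D D6; bytes_emitted=5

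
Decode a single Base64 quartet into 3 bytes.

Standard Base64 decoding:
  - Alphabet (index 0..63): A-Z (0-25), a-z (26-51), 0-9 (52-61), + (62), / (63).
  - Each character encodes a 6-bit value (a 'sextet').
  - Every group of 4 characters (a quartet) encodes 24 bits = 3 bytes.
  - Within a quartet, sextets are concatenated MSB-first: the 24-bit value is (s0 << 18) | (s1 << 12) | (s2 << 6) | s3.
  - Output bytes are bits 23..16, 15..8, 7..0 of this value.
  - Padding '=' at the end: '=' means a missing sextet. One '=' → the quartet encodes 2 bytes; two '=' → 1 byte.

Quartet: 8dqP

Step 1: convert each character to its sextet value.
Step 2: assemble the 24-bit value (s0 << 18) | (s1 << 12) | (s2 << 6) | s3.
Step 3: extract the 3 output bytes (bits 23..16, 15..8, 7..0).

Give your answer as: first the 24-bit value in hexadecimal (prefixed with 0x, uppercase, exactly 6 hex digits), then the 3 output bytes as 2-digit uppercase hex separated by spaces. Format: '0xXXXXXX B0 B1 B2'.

Sextets: 8=60, d=29, q=42, P=15
24-bit: (60<<18) | (29<<12) | (42<<6) | 15
      = 0xF00000 | 0x01D000 | 0x000A80 | 0x00000F
      = 0xF1DA8F
Bytes: (v>>16)&0xFF=F1, (v>>8)&0xFF=DA, v&0xFF=8F

Answer: 0xF1DA8F F1 DA 8F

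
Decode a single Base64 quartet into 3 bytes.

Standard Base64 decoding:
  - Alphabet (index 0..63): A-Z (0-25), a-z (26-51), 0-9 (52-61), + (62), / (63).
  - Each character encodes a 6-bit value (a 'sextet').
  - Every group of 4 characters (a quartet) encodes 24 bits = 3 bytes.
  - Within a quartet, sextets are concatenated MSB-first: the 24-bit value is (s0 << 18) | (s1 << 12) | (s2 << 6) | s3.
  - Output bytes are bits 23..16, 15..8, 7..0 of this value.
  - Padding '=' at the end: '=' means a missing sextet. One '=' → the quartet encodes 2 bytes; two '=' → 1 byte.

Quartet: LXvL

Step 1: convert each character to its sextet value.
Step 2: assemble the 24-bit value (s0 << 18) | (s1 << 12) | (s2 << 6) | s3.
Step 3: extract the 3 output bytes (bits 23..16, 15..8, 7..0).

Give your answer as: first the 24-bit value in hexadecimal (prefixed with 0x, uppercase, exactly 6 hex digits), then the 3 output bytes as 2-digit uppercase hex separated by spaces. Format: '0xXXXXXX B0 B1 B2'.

Answer: 0x2D7BCB 2D 7B CB

Derivation:
Sextets: L=11, X=23, v=47, L=11
24-bit: (11<<18) | (23<<12) | (47<<6) | 11
      = 0x2C0000 | 0x017000 | 0x000BC0 | 0x00000B
      = 0x2D7BCB
Bytes: (v>>16)&0xFF=2D, (v>>8)&0xFF=7B, v&0xFF=CB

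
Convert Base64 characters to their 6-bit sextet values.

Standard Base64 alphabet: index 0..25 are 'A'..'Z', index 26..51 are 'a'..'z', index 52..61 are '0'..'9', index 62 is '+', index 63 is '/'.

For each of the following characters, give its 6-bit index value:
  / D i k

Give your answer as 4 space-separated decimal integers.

Answer: 63 3 34 36

Derivation:
'/': index 63
'D': A..Z range, ord('D') − ord('A') = 3
'i': a..z range, 26 + ord('i') − ord('a') = 34
'k': a..z range, 26 + ord('k') − ord('a') = 36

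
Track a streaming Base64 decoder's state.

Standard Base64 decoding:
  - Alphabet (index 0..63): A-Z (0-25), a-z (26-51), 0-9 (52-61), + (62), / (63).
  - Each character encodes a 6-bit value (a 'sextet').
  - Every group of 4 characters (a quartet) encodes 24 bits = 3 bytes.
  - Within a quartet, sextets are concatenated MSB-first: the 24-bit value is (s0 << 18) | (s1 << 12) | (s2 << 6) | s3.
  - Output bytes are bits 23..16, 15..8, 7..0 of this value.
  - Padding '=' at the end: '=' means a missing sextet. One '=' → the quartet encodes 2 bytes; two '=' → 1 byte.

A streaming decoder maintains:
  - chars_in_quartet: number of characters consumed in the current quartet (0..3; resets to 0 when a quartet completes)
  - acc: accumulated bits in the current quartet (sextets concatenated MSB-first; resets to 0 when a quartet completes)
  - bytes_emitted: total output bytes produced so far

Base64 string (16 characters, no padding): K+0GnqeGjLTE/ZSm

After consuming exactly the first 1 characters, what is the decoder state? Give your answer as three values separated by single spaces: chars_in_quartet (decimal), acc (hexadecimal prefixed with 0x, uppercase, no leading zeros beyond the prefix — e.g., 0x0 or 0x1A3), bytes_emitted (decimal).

After char 0 ('K'=10): chars_in_quartet=1 acc=0xA bytes_emitted=0

Answer: 1 0xA 0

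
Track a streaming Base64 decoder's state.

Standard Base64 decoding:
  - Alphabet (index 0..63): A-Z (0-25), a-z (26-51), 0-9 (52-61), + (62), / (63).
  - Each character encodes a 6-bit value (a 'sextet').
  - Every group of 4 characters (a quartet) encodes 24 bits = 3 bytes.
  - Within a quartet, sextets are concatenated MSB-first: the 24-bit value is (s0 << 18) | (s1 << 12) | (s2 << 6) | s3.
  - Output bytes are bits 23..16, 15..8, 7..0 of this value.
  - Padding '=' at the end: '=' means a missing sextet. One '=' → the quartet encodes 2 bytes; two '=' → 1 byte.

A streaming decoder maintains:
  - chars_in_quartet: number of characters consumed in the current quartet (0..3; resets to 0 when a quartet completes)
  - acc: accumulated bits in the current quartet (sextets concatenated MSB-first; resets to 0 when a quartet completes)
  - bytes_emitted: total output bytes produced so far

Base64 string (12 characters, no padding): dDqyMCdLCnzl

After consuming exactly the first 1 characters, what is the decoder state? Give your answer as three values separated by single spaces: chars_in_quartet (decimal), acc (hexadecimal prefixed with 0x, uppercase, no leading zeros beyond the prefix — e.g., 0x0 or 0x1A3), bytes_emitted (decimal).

Answer: 1 0x1D 0

Derivation:
After char 0 ('d'=29): chars_in_quartet=1 acc=0x1D bytes_emitted=0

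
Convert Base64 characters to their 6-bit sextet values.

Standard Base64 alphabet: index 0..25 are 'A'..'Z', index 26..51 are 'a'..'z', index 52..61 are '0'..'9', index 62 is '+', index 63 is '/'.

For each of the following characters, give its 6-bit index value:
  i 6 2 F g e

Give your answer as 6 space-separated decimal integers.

Answer: 34 58 54 5 32 30

Derivation:
'i': a..z range, 26 + ord('i') − ord('a') = 34
'6': 0..9 range, 52 + ord('6') − ord('0') = 58
'2': 0..9 range, 52 + ord('2') − ord('0') = 54
'F': A..Z range, ord('F') − ord('A') = 5
'g': a..z range, 26 + ord('g') − ord('a') = 32
'e': a..z range, 26 + ord('e') − ord('a') = 30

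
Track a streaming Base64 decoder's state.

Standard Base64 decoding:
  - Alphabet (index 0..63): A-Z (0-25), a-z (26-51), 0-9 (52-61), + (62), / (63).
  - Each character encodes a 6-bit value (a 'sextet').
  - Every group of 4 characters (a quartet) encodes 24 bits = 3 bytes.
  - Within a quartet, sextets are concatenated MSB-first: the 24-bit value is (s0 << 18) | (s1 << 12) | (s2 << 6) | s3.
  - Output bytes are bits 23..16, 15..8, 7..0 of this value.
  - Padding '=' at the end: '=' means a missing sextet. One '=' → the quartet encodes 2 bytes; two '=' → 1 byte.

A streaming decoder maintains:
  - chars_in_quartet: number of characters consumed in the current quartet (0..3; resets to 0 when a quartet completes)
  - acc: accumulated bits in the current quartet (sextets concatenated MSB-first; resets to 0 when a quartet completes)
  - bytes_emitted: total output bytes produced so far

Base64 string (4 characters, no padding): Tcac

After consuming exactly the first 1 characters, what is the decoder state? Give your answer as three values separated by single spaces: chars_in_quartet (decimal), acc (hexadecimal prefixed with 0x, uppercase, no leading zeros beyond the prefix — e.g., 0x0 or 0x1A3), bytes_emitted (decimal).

Answer: 1 0x13 0

Derivation:
After char 0 ('T'=19): chars_in_quartet=1 acc=0x13 bytes_emitted=0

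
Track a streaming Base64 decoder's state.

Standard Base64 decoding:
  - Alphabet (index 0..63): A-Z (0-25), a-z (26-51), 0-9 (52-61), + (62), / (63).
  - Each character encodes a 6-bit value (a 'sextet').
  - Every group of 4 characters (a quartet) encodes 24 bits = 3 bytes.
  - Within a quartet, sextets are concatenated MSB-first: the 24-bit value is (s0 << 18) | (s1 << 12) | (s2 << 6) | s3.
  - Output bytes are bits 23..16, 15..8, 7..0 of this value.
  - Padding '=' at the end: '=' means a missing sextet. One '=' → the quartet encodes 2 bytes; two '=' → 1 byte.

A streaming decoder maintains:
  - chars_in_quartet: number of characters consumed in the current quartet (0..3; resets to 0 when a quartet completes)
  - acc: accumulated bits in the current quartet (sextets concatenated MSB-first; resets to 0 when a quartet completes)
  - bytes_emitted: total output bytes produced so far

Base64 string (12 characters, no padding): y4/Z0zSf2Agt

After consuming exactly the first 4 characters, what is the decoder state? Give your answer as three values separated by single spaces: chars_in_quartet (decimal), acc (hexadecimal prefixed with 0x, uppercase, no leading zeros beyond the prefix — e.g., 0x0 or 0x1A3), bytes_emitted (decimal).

Answer: 0 0x0 3

Derivation:
After char 0 ('y'=50): chars_in_quartet=1 acc=0x32 bytes_emitted=0
After char 1 ('4'=56): chars_in_quartet=2 acc=0xCB8 bytes_emitted=0
After char 2 ('/'=63): chars_in_quartet=3 acc=0x32E3F bytes_emitted=0
After char 3 ('Z'=25): chars_in_quartet=4 acc=0xCB8FD9 -> emit CB 8F D9, reset; bytes_emitted=3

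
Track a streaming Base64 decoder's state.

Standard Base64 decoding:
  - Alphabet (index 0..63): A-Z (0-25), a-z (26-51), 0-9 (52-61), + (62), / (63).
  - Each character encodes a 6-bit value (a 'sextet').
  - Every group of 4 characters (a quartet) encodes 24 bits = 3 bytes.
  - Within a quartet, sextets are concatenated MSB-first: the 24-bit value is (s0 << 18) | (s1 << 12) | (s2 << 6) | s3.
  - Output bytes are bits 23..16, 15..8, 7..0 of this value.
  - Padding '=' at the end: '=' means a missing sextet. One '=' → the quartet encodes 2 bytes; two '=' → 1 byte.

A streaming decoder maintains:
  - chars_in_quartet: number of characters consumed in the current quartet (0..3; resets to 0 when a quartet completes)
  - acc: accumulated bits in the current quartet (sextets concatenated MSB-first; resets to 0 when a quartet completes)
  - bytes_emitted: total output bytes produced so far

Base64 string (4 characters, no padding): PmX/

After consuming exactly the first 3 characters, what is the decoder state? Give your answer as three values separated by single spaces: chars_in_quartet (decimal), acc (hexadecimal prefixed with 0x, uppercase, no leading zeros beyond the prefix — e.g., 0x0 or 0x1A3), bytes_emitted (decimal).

Answer: 3 0xF997 0

Derivation:
After char 0 ('P'=15): chars_in_quartet=1 acc=0xF bytes_emitted=0
After char 1 ('m'=38): chars_in_quartet=2 acc=0x3E6 bytes_emitted=0
After char 2 ('X'=23): chars_in_quartet=3 acc=0xF997 bytes_emitted=0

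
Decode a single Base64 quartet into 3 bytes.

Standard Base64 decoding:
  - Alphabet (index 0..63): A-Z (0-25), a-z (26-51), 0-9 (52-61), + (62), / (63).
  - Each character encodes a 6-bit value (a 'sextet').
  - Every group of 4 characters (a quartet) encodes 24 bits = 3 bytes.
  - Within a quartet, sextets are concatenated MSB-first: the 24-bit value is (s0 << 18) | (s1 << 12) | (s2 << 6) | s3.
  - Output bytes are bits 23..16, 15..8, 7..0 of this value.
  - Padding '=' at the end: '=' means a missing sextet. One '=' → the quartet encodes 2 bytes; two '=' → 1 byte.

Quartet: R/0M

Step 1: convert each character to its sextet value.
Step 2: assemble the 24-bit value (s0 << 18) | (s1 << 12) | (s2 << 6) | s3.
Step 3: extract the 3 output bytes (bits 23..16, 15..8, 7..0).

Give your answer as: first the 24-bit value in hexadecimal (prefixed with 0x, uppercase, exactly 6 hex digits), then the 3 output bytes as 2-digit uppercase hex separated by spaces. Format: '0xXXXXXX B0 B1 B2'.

Answer: 0x47FD0C 47 FD 0C

Derivation:
Sextets: R=17, /=63, 0=52, M=12
24-bit: (17<<18) | (63<<12) | (52<<6) | 12
      = 0x440000 | 0x03F000 | 0x000D00 | 0x00000C
      = 0x47FD0C
Bytes: (v>>16)&0xFF=47, (v>>8)&0xFF=FD, v&0xFF=0C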